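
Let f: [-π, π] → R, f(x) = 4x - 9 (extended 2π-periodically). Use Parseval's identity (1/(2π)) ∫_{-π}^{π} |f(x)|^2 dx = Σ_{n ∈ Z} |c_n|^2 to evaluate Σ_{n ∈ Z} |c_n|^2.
Σ |c_n|^2 = 16π^2/3 + 81

Expand and integrate term by term over [-π, π]:
  ∫ (4x)^2 dx = 16·(2π^3/3); ∫ 2·4·(-9)·x dx = 0 (odd integrand); ∫ (-9)^2 dx = 81·2π.
So (1/(2π)) ∫_{-π}^{π} (4x - 9)^2 dx = 16π^2/3 + 81 = 16π^2/3 + 81.
Parseval ⇒ Σ |c_n|^2 = 16π^2/3 + 81.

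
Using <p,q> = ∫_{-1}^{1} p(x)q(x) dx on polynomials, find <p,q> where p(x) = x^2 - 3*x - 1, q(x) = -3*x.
<p,q> = 6

Expand the product: p(x)·q(x) = -3*x^3 + 9*x^2 + 3*x.
∫_{-1}^{1} of each monomial x^k gives [2/(k+1) if k even, 0 if k odd]. Integrating term-by-term (or equivalently evaluating the antiderivative F(x) = -3*x^4/4 + 3*x^3 + 3*x^2/2 at the endpoints):
  F(1) − F(−1) = 15/4 − (-9/4) = 6.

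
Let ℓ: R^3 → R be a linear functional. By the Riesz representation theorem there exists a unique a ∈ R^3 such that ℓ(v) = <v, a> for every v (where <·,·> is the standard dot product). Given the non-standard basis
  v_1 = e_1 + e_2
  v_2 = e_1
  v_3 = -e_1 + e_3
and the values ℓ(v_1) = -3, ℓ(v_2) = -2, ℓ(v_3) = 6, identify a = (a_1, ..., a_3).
a = (-2, -1, 4)

Write a = (a_1, ..., a_3) in the standard basis. For each basis vector v_i, ℓ(v_i) = <v_i, a> is a linear equation in the a_j's. Collect the n equations into a matrix system V a = ℓ, where row i of V is v_i (expressed in the standard basis). Since V is invertible (lower-triangular with 1s on the diagonal, up to permutation), solve by back-substitution:
  V =
[[1, 1, 0],
 [1, 0, 0],
 [-1, 0, 1]]
  V a = (-3, -2, 6)
Solving gives a = (-2, -1, 4).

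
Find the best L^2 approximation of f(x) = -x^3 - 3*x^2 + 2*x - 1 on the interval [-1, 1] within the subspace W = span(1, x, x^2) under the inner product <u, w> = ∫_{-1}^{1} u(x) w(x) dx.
g(x) = -3*x^2 + 7*x/5 - 1

The best approximation g ∈ W is the orthogonal projection of f onto W. Writing g = a_0 + a_1 x + a_2 x^2, the coefficients solve the normal equations G · a = b where
  G_{ij} = <φ_i, φ_j> and b_i = <f, φ_i>, with φ_0 = 1, φ_1 = x, φ_2 = x^2.
G =
  [2, 0, 2/3]
  [0, 2/3, 0]
  [2/3, 0, 2/5],
b = (-4, 14/15, -28/15).
Solving gives a_0 = -1, a_1 = 7/5, a_2 = -3, so
  g(x) = -3*x^2 + 7*x/5 - 1.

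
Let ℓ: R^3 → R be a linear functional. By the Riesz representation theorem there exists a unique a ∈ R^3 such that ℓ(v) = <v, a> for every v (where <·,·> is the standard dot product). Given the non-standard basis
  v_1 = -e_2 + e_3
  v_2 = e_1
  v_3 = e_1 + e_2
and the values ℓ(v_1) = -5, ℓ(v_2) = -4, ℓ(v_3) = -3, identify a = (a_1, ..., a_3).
a = (-4, 1, -4)

Write a = (a_1, ..., a_3) in the standard basis. For each basis vector v_i, ℓ(v_i) = <v_i, a> is a linear equation in the a_j's. Collect the n equations into a matrix system V a = ℓ, where row i of V is v_i (expressed in the standard basis). Since V is invertible (lower-triangular with 1s on the diagonal, up to permutation), solve by back-substitution:
  V =
[[0, -1, 1],
 [1, 0, 0],
 [1, 1, 0]]
  V a = (-5, -4, -3)
Solving gives a = (-4, 1, -4).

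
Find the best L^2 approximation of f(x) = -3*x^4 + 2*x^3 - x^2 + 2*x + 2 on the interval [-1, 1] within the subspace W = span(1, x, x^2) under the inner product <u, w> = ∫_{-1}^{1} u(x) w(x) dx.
g(x) = -25*x^2/7 + 16*x/5 + 79/35

The best approximation g ∈ W is the orthogonal projection of f onto W. Writing g = a_0 + a_1 x + a_2 x^2, the coefficients solve the normal equations G · a = b where
  G_{ij} = <φ_i, φ_j> and b_i = <f, φ_i>, with φ_0 = 1, φ_1 = x, φ_2 = x^2.
G =
  [2, 0, 2/3]
  [0, 2/3, 0]
  [2/3, 0, 2/5],
b = (32/15, 32/15, 8/105).
Solving gives a_0 = 79/35, a_1 = 16/5, a_2 = -25/7, so
  g(x) = -25*x^2/7 + 16*x/5 + 79/35.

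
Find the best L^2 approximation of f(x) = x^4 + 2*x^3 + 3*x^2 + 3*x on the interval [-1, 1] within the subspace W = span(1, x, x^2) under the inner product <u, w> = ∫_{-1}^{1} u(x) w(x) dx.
g(x) = 27*x^2/7 + 21*x/5 - 3/35

The best approximation g ∈ W is the orthogonal projection of f onto W. Writing g = a_0 + a_1 x + a_2 x^2, the coefficients solve the normal equations G · a = b where
  G_{ij} = <φ_i, φ_j> and b_i = <f, φ_i>, with φ_0 = 1, φ_1 = x, φ_2 = x^2.
G =
  [2, 0, 2/3]
  [0, 2/3, 0]
  [2/3, 0, 2/5],
b = (12/5, 14/5, 52/35).
Solving gives a_0 = -3/35, a_1 = 21/5, a_2 = 27/7, so
  g(x) = 27*x^2/7 + 21*x/5 - 3/35.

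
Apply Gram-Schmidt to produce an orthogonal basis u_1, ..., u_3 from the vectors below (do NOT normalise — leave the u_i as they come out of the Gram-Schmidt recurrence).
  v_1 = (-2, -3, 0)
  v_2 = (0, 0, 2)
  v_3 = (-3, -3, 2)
Orthogonal basis:
  u_1 = (-2, -3, 0)
  u_2 = (0, 0, 2)
  u_3 = (-9/13, 6/13, 0)

Apply the Gram-Schmidt recurrence
  u_1 = v_1
  u_i = v_i − Σ_{j<i} ((v_i · u_j) / (u_j · u_j)) · u_j.

Step by step this gives:
  u_1 = (-2, -3, 0)
  u_2 = (0, 0, 2)
  u_3 = (-9/13, 6/13, 0)

Orthogonality check:
  u_2 · u_1 = 0 (should be 0)
  u_3 · u_1 = 0 (should be 0)
  u_3 · u_2 = 0 (should be 0)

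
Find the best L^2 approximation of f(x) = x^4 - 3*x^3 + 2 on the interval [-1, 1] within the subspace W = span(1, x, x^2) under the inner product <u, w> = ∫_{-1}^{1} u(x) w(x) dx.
g(x) = 6*x^2/7 - 9*x/5 + 67/35

The best approximation g ∈ W is the orthogonal projection of f onto W. Writing g = a_0 + a_1 x + a_2 x^2, the coefficients solve the normal equations G · a = b where
  G_{ij} = <φ_i, φ_j> and b_i = <f, φ_i>, with φ_0 = 1, φ_1 = x, φ_2 = x^2.
G =
  [2, 0, 2/3]
  [0, 2/3, 0]
  [2/3, 0, 2/5],
b = (22/5, -6/5, 34/21).
Solving gives a_0 = 67/35, a_1 = -9/5, a_2 = 6/7, so
  g(x) = 6*x^2/7 - 9*x/5 + 67/35.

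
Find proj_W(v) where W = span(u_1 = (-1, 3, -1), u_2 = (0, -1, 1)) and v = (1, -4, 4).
proj_W(v) = (1/3, -13/3, 11/3)

Set up U = [u_1 | ... | u_2] ∈ R^(3×2). The projector onto W = col(U) is P = U (U^T U)^(-1) U^T.
Compute U^T U =
  [11, -4]
  [-4, 2],
and U^T v = (-17, 8).
Solve U^T U · c = U^T v for the coefficients: c = (-1/3, 10/3). The projection is proj_W(v) = U c.
Check: (v - proj_W(v)) · u_1 = 0  (should be 0).
Check: (v - proj_W(v)) · u_2 = 0  (should be 0).
Result: proj_W(v) = (1/3, -13/3, 11/3).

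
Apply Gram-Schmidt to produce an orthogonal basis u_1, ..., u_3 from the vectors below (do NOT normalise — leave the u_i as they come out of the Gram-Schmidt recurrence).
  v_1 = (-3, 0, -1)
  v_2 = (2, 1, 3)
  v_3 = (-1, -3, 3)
Orthogonal basis:
  u_1 = (-3, 0, -1)
  u_2 = (-7/10, 1, 21/10)
  u_3 = (-31/59, -217/59, 93/59)

Apply the Gram-Schmidt recurrence
  u_1 = v_1
  u_i = v_i − Σ_{j<i} ((v_i · u_j) / (u_j · u_j)) · u_j.

Step by step this gives:
  u_1 = (-3, 0, -1)
  u_2 = (-7/10, 1, 21/10)
  u_3 = (-31/59, -217/59, 93/59)

Orthogonality check:
  u_2 · u_1 = 0 (should be 0)
  u_3 · u_1 = 0 (should be 0)
  u_3 · u_2 = 0 (should be 0)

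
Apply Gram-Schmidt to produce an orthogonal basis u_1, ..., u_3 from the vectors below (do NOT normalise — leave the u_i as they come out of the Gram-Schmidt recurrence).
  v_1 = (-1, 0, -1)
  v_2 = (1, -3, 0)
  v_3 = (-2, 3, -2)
Orthogonal basis:
  u_1 = (-1, 0, -1)
  u_2 = (1/2, -3, -1/2)
  u_3 = (9/19, 3/19, -9/19)

Apply the Gram-Schmidt recurrence
  u_1 = v_1
  u_i = v_i − Σ_{j<i} ((v_i · u_j) / (u_j · u_j)) · u_j.

Step by step this gives:
  u_1 = (-1, 0, -1)
  u_2 = (1/2, -3, -1/2)
  u_3 = (9/19, 3/19, -9/19)

Orthogonality check:
  u_2 · u_1 = 0 (should be 0)
  u_3 · u_1 = 0 (should be 0)
  u_3 · u_2 = 0 (should be 0)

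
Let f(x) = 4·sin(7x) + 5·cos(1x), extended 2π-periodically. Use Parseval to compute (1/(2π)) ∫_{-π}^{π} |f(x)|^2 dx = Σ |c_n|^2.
Σ |c_n|^2 = 41/2

Expand |f|^2 and use orthogonality of {sin(nx), cos(mx)} on [-π, π]:
  ∫_{-π}^{π} sin(nx)^2 dx = π, ∫ cos(mx)^2 dx = π, and cross terms integrate to 0.
So ∫_{-π}^{π} f(x)^2 dx = 4^2 · π + 5^2 · π = (16 + 25)π.
Divide by 2π: (16 + 25)/2 = 41/2.
By Parseval, this equals Σ |c_n|^2.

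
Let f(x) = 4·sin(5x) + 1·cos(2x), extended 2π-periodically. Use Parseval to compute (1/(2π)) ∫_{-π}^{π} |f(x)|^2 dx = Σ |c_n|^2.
Σ |c_n|^2 = 17/2

Expand |f|^2 and use orthogonality of {sin(nx), cos(mx)} on [-π, π]:
  ∫_{-π}^{π} sin(nx)^2 dx = π, ∫ cos(mx)^2 dx = π, and cross terms integrate to 0.
So ∫_{-π}^{π} f(x)^2 dx = 4^2 · π + 1^2 · π = (16 + 1)π.
Divide by 2π: (16 + 1)/2 = 17/2.
By Parseval, this equals Σ |c_n|^2.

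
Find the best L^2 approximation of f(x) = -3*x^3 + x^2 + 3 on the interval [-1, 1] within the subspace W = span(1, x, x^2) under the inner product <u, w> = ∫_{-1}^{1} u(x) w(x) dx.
g(x) = x^2 - 9*x/5 + 3

The best approximation g ∈ W is the orthogonal projection of f onto W. Writing g = a_0 + a_1 x + a_2 x^2, the coefficients solve the normal equations G · a = b where
  G_{ij} = <φ_i, φ_j> and b_i = <f, φ_i>, with φ_0 = 1, φ_1 = x, φ_2 = x^2.
G =
  [2, 0, 2/3]
  [0, 2/3, 0]
  [2/3, 0, 2/5],
b = (20/3, -6/5, 12/5).
Solving gives a_0 = 3, a_1 = -9/5, a_2 = 1, so
  g(x) = x^2 - 9*x/5 + 3.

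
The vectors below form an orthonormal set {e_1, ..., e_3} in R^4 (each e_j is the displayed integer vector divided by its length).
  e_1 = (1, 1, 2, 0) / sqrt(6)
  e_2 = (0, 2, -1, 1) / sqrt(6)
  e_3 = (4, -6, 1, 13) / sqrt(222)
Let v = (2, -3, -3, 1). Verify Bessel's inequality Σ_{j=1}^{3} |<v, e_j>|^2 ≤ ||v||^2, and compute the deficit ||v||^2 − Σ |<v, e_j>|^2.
Σ |<v, e_j>|^2 = 3257/222; ||v||^2 = 23; deficit = 1849/222

Write each e_j = u_j / sqrt(<u_j, u_j>) where u_j is the displayed integer vector. Then <v, e_j> = <v, u_j> / sqrt(<u_j, u_j>), so |<v, e_j>|^2 = <v, u_j>^2 / <u_j, u_j>.
Coefficients: <v, e_1> = -7/sqrt(6), <v, e_2> = -2/sqrt(6), <v, e_3> = 36/sqrt(222).
Square and sum: Σ |<v, e_j>|^2 = 3257/222.
Compute ||v||^2 = v·v = 23.
Deficit = 23 − 3257/222 = 1849/222 ≥ 0, confirming Bessel's inequality. (The deficit equals ||v − Σ <v,e_j> e_j||^2, the squared distance from v to span{e_j}.)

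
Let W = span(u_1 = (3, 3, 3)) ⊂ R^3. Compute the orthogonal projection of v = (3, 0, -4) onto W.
proj_W(v) = (-1/3, -1/3, -1/3)

Set up U = [u_1 | ... | u_1] ∈ R^(3×1). The projector onto W = col(U) is P = U (U^T U)^(-1) U^T.
Compute U^T U =
  [27],
and U^T v = (-3).
Solve U^T U · c = U^T v for the coefficients: c = (-1/9). The projection is proj_W(v) = U c.
Check: (v - proj_W(v)) · u_1 = 0  (should be 0).
Result: proj_W(v) = (-1/3, -1/3, -1/3).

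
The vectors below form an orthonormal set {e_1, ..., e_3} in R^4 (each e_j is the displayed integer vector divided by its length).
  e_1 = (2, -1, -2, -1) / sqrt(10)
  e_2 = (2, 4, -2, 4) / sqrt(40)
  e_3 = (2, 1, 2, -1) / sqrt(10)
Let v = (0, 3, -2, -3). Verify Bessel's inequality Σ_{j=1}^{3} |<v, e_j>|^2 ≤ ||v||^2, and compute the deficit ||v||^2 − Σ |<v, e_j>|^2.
Σ |<v, e_j>|^2 = 12/5; ||v||^2 = 22; deficit = 98/5

Write each e_j = u_j / sqrt(<u_j, u_j>) where u_j is the displayed integer vector. Then <v, e_j> = <v, u_j> / sqrt(<u_j, u_j>), so |<v, e_j>|^2 = <v, u_j>^2 / <u_j, u_j>.
Coefficients: <v, e_1> = 4/sqrt(10), <v, e_2> = 4/sqrt(40), <v, e_3> = 2/sqrt(10).
Square and sum: Σ |<v, e_j>|^2 = 12/5.
Compute ||v||^2 = v·v = 22.
Deficit = 22 − 12/5 = 98/5 ≥ 0, confirming Bessel's inequality. (The deficit equals ||v − Σ <v,e_j> e_j||^2, the squared distance from v to span{e_j}.)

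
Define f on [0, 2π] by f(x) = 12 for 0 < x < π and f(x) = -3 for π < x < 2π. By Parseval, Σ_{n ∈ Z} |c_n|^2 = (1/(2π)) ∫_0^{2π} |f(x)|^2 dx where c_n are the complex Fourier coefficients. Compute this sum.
Σ |c_n|^2 = 153/2

Parseval equates the L^2 energy of f (normalised by 1/(2π)) with the ℓ^2 sum of its Fourier coefficients: (1/(2π)) ∫_0^{2π} |f|^2 = Σ |c_n|^2.
Compute the left side: (1/(2π)) [∫_0^π 12^2 dx + ∫_π^{2π} (-3)^2 dx] = (1/(2π)) · (144π + 9π) = (144 + 9)/2 = 153/2.
So Σ_{n ∈ Z} |c_n|^2 = 153/2.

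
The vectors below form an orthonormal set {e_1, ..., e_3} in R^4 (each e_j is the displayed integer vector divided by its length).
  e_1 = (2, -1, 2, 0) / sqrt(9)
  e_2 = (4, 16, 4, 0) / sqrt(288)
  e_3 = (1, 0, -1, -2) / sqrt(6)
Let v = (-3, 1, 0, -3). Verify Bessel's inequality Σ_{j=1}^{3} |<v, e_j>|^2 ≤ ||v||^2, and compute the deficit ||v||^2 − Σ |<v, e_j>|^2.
Σ |<v, e_j>|^2 = 7; ||v||^2 = 19; deficit = 12

Write each e_j = u_j / sqrt(<u_j, u_j>) where u_j is the displayed integer vector. Then <v, e_j> = <v, u_j> / sqrt(<u_j, u_j>), so |<v, e_j>|^2 = <v, u_j>^2 / <u_j, u_j>.
Coefficients: <v, e_1> = -7/sqrt(9), <v, e_2> = 4/sqrt(288), <v, e_3> = 3/sqrt(6).
Square and sum: Σ |<v, e_j>|^2 = 7.
Compute ||v||^2 = v·v = 19.
Deficit = 19 − 7 = 12 ≥ 0, confirming Bessel's inequality. (The deficit equals ||v − Σ <v,e_j> e_j||^2, the squared distance from v to span{e_j}.)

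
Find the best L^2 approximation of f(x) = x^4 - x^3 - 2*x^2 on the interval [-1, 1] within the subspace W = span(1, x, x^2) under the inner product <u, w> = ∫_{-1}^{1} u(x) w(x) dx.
g(x) = -8*x^2/7 - 3*x/5 - 3/35

The best approximation g ∈ W is the orthogonal projection of f onto W. Writing g = a_0 + a_1 x + a_2 x^2, the coefficients solve the normal equations G · a = b where
  G_{ij} = <φ_i, φ_j> and b_i = <f, φ_i>, with φ_0 = 1, φ_1 = x, φ_2 = x^2.
G =
  [2, 0, 2/3]
  [0, 2/3, 0]
  [2/3, 0, 2/5],
b = (-14/15, -2/5, -18/35).
Solving gives a_0 = -3/35, a_1 = -3/5, a_2 = -8/7, so
  g(x) = -8*x^2/7 - 3*x/5 - 3/35.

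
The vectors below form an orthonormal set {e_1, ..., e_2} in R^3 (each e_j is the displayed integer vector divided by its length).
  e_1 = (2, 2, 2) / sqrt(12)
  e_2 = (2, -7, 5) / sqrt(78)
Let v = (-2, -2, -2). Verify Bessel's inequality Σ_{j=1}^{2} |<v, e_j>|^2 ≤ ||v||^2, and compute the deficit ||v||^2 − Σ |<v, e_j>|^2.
Σ |<v, e_j>|^2 = 12; ||v||^2 = 12; deficit = 0

Write each e_j = u_j / sqrt(<u_j, u_j>) where u_j is the displayed integer vector. Then <v, e_j> = <v, u_j> / sqrt(<u_j, u_j>), so |<v, e_j>|^2 = <v, u_j>^2 / <u_j, u_j>.
Coefficients: <v, e_1> = -12/sqrt(12), <v, e_2> = 0/sqrt(78).
Square and sum: Σ |<v, e_j>|^2 = 12.
Compute ||v||^2 = v·v = 12.
Deficit = 12 − 12 = 0 ≥ 0, confirming Bessel's inequality. (The deficit equals ||v − Σ <v,e_j> e_j||^2, the squared distance from v to span{e_j}.)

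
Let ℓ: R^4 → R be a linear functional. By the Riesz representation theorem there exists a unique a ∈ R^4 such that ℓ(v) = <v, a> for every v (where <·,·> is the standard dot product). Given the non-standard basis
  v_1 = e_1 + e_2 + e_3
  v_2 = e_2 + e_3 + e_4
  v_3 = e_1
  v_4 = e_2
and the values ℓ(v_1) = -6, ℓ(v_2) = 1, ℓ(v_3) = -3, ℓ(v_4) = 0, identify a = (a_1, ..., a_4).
a = (-3, 0, -3, 4)

Write a = (a_1, ..., a_4) in the standard basis. For each basis vector v_i, ℓ(v_i) = <v_i, a> is a linear equation in the a_j's. Collect the n equations into a matrix system V a = ℓ, where row i of V is v_i (expressed in the standard basis). Since V is invertible (lower-triangular with 1s on the diagonal, up to permutation), solve by back-substitution:
  V =
[[1, 1, 1, 0],
 [0, 1, 1, 1],
 [1, 0, 0, 0],
 [0, 1, 0, 0]]
  V a = (-6, 1, -3, 0)
Solving gives a = (-3, 0, -3, 4).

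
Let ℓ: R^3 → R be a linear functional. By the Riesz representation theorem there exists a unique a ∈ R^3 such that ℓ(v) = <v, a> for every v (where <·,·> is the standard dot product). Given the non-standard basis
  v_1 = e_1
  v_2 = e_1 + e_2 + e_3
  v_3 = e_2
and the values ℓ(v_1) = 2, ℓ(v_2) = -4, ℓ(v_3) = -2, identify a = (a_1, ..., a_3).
a = (2, -2, -4)

Write a = (a_1, ..., a_3) in the standard basis. For each basis vector v_i, ℓ(v_i) = <v_i, a> is a linear equation in the a_j's. Collect the n equations into a matrix system V a = ℓ, where row i of V is v_i (expressed in the standard basis). Since V is invertible (lower-triangular with 1s on the diagonal, up to permutation), solve by back-substitution:
  V =
[[1, 0, 0],
 [1, 1, 1],
 [0, 1, 0]]
  V a = (2, -4, -2)
Solving gives a = (2, -2, -4).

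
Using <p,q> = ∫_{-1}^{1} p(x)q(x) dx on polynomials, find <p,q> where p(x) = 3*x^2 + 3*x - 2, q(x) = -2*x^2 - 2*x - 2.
<p,q> = 4/15

Expand the product: p(x)·q(x) = -6*x^4 - 12*x^3 - 8*x^2 - 2*x + 4.
∫_{-1}^{1} of each monomial x^k gives [2/(k+1) if k even, 0 if k odd]. Integrating term-by-term (or equivalently evaluating the antiderivative F(x) = -6*x^5/5 - 3*x^4 - 8*x^3/3 - x^2 + 4*x at the endpoints):
  F(1) − F(−1) = -58/15 − (-62/15) = 4/15.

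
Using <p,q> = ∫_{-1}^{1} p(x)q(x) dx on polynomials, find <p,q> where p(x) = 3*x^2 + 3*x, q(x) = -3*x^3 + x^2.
<p,q> = -12/5

Expand the product: p(x)·q(x) = -9*x^5 - 6*x^4 + 3*x^3.
∫_{-1}^{1} of each monomial x^k gives [2/(k+1) if k even, 0 if k odd]. Integrating term-by-term (or equivalently evaluating the antiderivative F(x) = -3*x^6/2 - 6*x^5/5 + 3*x^4/4 at the endpoints):
  F(1) − F(−1) = -39/20 − (9/20) = -12/5.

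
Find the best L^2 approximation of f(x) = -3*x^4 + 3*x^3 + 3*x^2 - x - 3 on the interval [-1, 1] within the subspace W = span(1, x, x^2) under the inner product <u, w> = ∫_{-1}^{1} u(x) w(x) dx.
g(x) = 3*x^2/7 + 4*x/5 - 96/35

The best approximation g ∈ W is the orthogonal projection of f onto W. Writing g = a_0 + a_1 x + a_2 x^2, the coefficients solve the normal equations G · a = b where
  G_{ij} = <φ_i, φ_j> and b_i = <f, φ_i>, with φ_0 = 1, φ_1 = x, φ_2 = x^2.
G =
  [2, 0, 2/3]
  [0, 2/3, 0]
  [2/3, 0, 2/5],
b = (-26/5, 8/15, -58/35).
Solving gives a_0 = -96/35, a_1 = 4/5, a_2 = 3/7, so
  g(x) = 3*x^2/7 + 4*x/5 - 96/35.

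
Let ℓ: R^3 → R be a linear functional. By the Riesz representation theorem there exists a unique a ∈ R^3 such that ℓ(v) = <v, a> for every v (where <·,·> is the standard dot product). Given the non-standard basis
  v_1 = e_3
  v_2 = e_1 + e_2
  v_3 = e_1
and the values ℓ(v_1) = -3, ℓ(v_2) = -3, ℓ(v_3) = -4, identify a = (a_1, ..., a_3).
a = (-4, 1, -3)

Write a = (a_1, ..., a_3) in the standard basis. For each basis vector v_i, ℓ(v_i) = <v_i, a> is a linear equation in the a_j's. Collect the n equations into a matrix system V a = ℓ, where row i of V is v_i (expressed in the standard basis). Since V is invertible (lower-triangular with 1s on the diagonal, up to permutation), solve by back-substitution:
  V =
[[0, 0, 1],
 [1, 1, 0],
 [1, 0, 0]]
  V a = (-3, -3, -4)
Solving gives a = (-4, 1, -3).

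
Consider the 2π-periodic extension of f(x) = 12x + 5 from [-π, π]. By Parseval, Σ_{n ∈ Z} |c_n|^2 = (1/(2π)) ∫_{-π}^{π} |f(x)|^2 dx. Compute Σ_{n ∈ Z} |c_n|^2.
Σ |c_n|^2 = 48π^2 + 25

Expand and integrate term by term over [-π, π]:
  ∫ (12x)^2 dx = 144·(2π^3/3); ∫ 2·12·(5)·x dx = 0 (odd integrand); ∫ 5^2 dx = 25·2π.
So (1/(2π)) ∫_{-π}^{π} (12x + 5)^2 dx = 144π^2/3 + 25 = 48π^2 + 25.
Parseval ⇒ Σ |c_n|^2 = 48π^2 + 25.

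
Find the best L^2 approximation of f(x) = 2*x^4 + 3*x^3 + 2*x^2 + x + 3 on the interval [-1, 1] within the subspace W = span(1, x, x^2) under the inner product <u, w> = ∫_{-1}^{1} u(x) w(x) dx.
g(x) = 26*x^2/7 + 14*x/5 + 99/35

The best approximation g ∈ W is the orthogonal projection of f onto W. Writing g = a_0 + a_1 x + a_2 x^2, the coefficients solve the normal equations G · a = b where
  G_{ij} = <φ_i, φ_j> and b_i = <f, φ_i>, with φ_0 = 1, φ_1 = x, φ_2 = x^2.
G =
  [2, 0, 2/3]
  [0, 2/3, 0]
  [2/3, 0, 2/5],
b = (122/15, 28/15, 118/35).
Solving gives a_0 = 99/35, a_1 = 14/5, a_2 = 26/7, so
  g(x) = 26*x^2/7 + 14*x/5 + 99/35.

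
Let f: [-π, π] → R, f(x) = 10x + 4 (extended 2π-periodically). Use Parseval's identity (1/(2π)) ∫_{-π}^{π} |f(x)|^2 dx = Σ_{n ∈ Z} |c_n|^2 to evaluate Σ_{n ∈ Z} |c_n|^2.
Σ |c_n|^2 = 100π^2/3 + 16

Expand and integrate term by term over [-π, π]:
  ∫ (10x)^2 dx = 100·(2π^3/3); ∫ 2·10·(4)·x dx = 0 (odd integrand); ∫ 4^2 dx = 16·2π.
So (1/(2π)) ∫_{-π}^{π} (10x + 4)^2 dx = 100π^2/3 + 16 = 100π^2/3 + 16.
Parseval ⇒ Σ |c_n|^2 = 100π^2/3 + 16.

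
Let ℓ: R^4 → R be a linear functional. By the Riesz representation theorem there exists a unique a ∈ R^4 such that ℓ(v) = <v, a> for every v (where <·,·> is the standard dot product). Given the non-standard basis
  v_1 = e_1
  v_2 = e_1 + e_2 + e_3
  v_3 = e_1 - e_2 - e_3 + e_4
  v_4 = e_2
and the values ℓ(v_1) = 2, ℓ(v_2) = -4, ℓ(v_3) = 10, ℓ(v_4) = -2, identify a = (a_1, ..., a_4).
a = (2, -2, -4, 2)

Write a = (a_1, ..., a_4) in the standard basis. For each basis vector v_i, ℓ(v_i) = <v_i, a> is a linear equation in the a_j's. Collect the n equations into a matrix system V a = ℓ, where row i of V is v_i (expressed in the standard basis). Since V is invertible (lower-triangular with 1s on the diagonal, up to permutation), solve by back-substitution:
  V =
[[1, 0, 0, 0],
 [1, 1, 1, 0],
 [1, -1, -1, 1],
 [0, 1, 0, 0]]
  V a = (2, -4, 10, -2)
Solving gives a = (2, -2, -4, 2).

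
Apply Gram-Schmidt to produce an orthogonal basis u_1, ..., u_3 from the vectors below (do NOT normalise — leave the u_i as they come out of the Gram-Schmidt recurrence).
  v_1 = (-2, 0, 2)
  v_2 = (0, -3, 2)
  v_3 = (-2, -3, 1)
Orthogonal basis:
  u_1 = (-2, 0, 2)
  u_2 = (1, -3, 1)
  u_3 = (-27/22, -9/11, -27/22)

Apply the Gram-Schmidt recurrence
  u_1 = v_1
  u_i = v_i − Σ_{j<i} ((v_i · u_j) / (u_j · u_j)) · u_j.

Step by step this gives:
  u_1 = (-2, 0, 2)
  u_2 = (1, -3, 1)
  u_3 = (-27/22, -9/11, -27/22)

Orthogonality check:
  u_2 · u_1 = 0 (should be 0)
  u_3 · u_1 = 0 (should be 0)
  u_3 · u_2 = 0 (should be 0)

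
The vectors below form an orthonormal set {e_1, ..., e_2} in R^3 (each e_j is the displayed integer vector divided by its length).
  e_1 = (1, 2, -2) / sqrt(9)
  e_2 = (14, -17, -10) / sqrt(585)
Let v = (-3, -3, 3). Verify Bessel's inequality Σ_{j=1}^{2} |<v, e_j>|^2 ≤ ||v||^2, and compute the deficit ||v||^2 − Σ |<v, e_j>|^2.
Σ |<v, e_j>|^2 = 1674/65; ||v||^2 = 27; deficit = 81/65

Write each e_j = u_j / sqrt(<u_j, u_j>) where u_j is the displayed integer vector. Then <v, e_j> = <v, u_j> / sqrt(<u_j, u_j>), so |<v, e_j>|^2 = <v, u_j>^2 / <u_j, u_j>.
Coefficients: <v, e_1> = -15/sqrt(9), <v, e_2> = -21/sqrt(585).
Square and sum: Σ |<v, e_j>|^2 = 1674/65.
Compute ||v||^2 = v·v = 27.
Deficit = 27 − 1674/65 = 81/65 ≥ 0, confirming Bessel's inequality. (The deficit equals ||v − Σ <v,e_j> e_j||^2, the squared distance from v to span{e_j}.)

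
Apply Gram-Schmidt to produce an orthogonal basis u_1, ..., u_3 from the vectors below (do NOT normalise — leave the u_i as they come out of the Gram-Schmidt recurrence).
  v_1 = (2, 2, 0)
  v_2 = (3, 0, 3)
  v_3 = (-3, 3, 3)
Orthogonal basis:
  u_1 = (2, 2, 0)
  u_2 = (3/2, -3/2, 3)
  u_3 = (-3, 3, 3)

Apply the Gram-Schmidt recurrence
  u_1 = v_1
  u_i = v_i − Σ_{j<i} ((v_i · u_j) / (u_j · u_j)) · u_j.

Step by step this gives:
  u_1 = (2, 2, 0)
  u_2 = (3/2, -3/2, 3)
  u_3 = (-3, 3, 3)

Orthogonality check:
  u_2 · u_1 = 0 (should be 0)
  u_3 · u_1 = 0 (should be 0)
  u_3 · u_2 = 0 (should be 0)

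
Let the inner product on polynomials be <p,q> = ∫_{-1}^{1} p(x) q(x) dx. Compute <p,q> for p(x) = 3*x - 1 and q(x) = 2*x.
<p,q> = 4

Expand the product: p(x)·q(x) = 6*x^2 - 2*x.
∫_{-1}^{1} of each monomial x^k gives [2/(k+1) if k even, 0 if k odd]. Integrating term-by-term (or equivalently evaluating the antiderivative F(x) = 2*x^3 - x^2 at the endpoints):
  F(1) − F(−1) = 1 − (-3) = 4.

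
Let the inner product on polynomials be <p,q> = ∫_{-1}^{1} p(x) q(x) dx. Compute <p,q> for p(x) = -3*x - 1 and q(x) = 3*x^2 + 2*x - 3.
<p,q> = 0

Expand the product: p(x)·q(x) = -9*x^3 - 9*x^2 + 7*x + 3.
∫_{-1}^{1} of each monomial x^k gives [2/(k+1) if k even, 0 if k odd]. Integrating term-by-term (or equivalently evaluating the antiderivative F(x) = -9*x^4/4 - 3*x^3 + 7*x^2/2 + 3*x at the endpoints):
  F(1) − F(−1) = 5/4 − (5/4) = 0.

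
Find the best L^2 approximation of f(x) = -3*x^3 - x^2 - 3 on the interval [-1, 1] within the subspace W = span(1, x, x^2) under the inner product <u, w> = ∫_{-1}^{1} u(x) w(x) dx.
g(x) = -x^2 - 9*x/5 - 3

The best approximation g ∈ W is the orthogonal projection of f onto W. Writing g = a_0 + a_1 x + a_2 x^2, the coefficients solve the normal equations G · a = b where
  G_{ij} = <φ_i, φ_j> and b_i = <f, φ_i>, with φ_0 = 1, φ_1 = x, φ_2 = x^2.
G =
  [2, 0, 2/3]
  [0, 2/3, 0]
  [2/3, 0, 2/5],
b = (-20/3, -6/5, -12/5).
Solving gives a_0 = -3, a_1 = -9/5, a_2 = -1, so
  g(x) = -x^2 - 9*x/5 - 3.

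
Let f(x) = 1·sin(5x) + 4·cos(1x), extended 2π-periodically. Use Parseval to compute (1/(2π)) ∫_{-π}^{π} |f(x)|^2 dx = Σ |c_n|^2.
Σ |c_n|^2 = 17/2

Expand |f|^2 and use orthogonality of {sin(nx), cos(mx)} on [-π, π]:
  ∫_{-π}^{π} sin(nx)^2 dx = π, ∫ cos(mx)^2 dx = π, and cross terms integrate to 0.
So ∫_{-π}^{π} f(x)^2 dx = 1^2 · π + 4^2 · π = (1 + 16)π.
Divide by 2π: (1 + 16)/2 = 17/2.
By Parseval, this equals Σ |c_n|^2.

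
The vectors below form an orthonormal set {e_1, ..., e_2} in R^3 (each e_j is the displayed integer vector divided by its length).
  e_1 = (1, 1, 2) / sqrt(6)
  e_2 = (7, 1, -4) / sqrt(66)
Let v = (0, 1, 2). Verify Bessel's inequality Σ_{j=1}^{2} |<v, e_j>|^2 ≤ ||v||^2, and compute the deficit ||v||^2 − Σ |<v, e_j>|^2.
Σ |<v, e_j>|^2 = 54/11; ||v||^2 = 5; deficit = 1/11

Write each e_j = u_j / sqrt(<u_j, u_j>) where u_j is the displayed integer vector. Then <v, e_j> = <v, u_j> / sqrt(<u_j, u_j>), so |<v, e_j>|^2 = <v, u_j>^2 / <u_j, u_j>.
Coefficients: <v, e_1> = 5/sqrt(6), <v, e_2> = -7/sqrt(66).
Square and sum: Σ |<v, e_j>|^2 = 54/11.
Compute ||v||^2 = v·v = 5.
Deficit = 5 − 54/11 = 1/11 ≥ 0, confirming Bessel's inequality. (The deficit equals ||v − Σ <v,e_j> e_j||^2, the squared distance from v to span{e_j}.)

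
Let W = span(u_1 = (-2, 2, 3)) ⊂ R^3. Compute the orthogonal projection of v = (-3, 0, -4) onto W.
proj_W(v) = (12/17, -12/17, -18/17)

Set up U = [u_1 | ... | u_1] ∈ R^(3×1). The projector onto W = col(U) is P = U (U^T U)^(-1) U^T.
Compute U^T U =
  [17],
and U^T v = (-6).
Solve U^T U · c = U^T v for the coefficients: c = (-6/17). The projection is proj_W(v) = U c.
Check: (v - proj_W(v)) · u_1 = 0  (should be 0).
Result: proj_W(v) = (12/17, -12/17, -18/17).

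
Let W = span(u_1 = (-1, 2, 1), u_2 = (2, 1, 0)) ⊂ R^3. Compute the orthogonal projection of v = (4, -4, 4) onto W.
proj_W(v) = (44/15, -28/15, -4/3)

Set up U = [u_1 | ... | u_2] ∈ R^(3×2). The projector onto W = col(U) is P = U (U^T U)^(-1) U^T.
Compute U^T U =
  [6, 0]
  [0, 5],
and U^T v = (-8, 4).
Solve U^T U · c = U^T v for the coefficients: c = (-4/3, 4/5). The projection is proj_W(v) = U c.
Check: (v - proj_W(v)) · u_1 = 0  (should be 0).
Check: (v - proj_W(v)) · u_2 = 0  (should be 0).
Result: proj_W(v) = (44/15, -28/15, -4/3).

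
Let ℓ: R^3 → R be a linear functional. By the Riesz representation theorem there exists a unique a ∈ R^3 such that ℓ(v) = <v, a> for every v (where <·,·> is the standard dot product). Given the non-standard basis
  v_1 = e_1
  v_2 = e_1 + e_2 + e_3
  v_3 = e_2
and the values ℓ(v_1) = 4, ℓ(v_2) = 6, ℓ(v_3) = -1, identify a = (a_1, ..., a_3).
a = (4, -1, 3)

Write a = (a_1, ..., a_3) in the standard basis. For each basis vector v_i, ℓ(v_i) = <v_i, a> is a linear equation in the a_j's. Collect the n equations into a matrix system V a = ℓ, where row i of V is v_i (expressed in the standard basis). Since V is invertible (lower-triangular with 1s on the diagonal, up to permutation), solve by back-substitution:
  V =
[[1, 0, 0],
 [1, 1, 1],
 [0, 1, 0]]
  V a = (4, 6, -1)
Solving gives a = (4, -1, 3).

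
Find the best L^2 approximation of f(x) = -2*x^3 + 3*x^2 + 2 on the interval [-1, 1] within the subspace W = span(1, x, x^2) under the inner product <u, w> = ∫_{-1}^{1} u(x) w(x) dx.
g(x) = 3*x^2 - 6*x/5 + 2

The best approximation g ∈ W is the orthogonal projection of f onto W. Writing g = a_0 + a_1 x + a_2 x^2, the coefficients solve the normal equations G · a = b where
  G_{ij} = <φ_i, φ_j> and b_i = <f, φ_i>, with φ_0 = 1, φ_1 = x, φ_2 = x^2.
G =
  [2, 0, 2/3]
  [0, 2/3, 0]
  [2/3, 0, 2/5],
b = (6, -4/5, 38/15).
Solving gives a_0 = 2, a_1 = -6/5, a_2 = 3, so
  g(x) = 3*x^2 - 6*x/5 + 2.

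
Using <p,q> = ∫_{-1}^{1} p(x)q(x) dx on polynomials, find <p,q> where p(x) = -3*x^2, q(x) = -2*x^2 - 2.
<p,q> = 32/5

Expand the product: p(x)·q(x) = 6*x^4 + 6*x^2.
∫_{-1}^{1} of each monomial x^k gives [2/(k+1) if k even, 0 if k odd]. Integrating term-by-term (or equivalently evaluating the antiderivative F(x) = 6*x^5/5 + 2*x^3 at the endpoints):
  F(1) − F(−1) = 16/5 − (-16/5) = 32/5.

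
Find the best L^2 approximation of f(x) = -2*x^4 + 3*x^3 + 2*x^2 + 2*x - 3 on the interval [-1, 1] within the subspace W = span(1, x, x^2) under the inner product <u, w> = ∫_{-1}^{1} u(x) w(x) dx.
g(x) = 2*x^2/7 + 19*x/5 - 99/35

The best approximation g ∈ W is the orthogonal projection of f onto W. Writing g = a_0 + a_1 x + a_2 x^2, the coefficients solve the normal equations G · a = b where
  G_{ij} = <φ_i, φ_j> and b_i = <f, φ_i>, with φ_0 = 1, φ_1 = x, φ_2 = x^2.
G =
  [2, 0, 2/3]
  [0, 2/3, 0]
  [2/3, 0, 2/5],
b = (-82/15, 38/15, -62/35).
Solving gives a_0 = -99/35, a_1 = 19/5, a_2 = 2/7, so
  g(x) = 2*x^2/7 + 19*x/5 - 99/35.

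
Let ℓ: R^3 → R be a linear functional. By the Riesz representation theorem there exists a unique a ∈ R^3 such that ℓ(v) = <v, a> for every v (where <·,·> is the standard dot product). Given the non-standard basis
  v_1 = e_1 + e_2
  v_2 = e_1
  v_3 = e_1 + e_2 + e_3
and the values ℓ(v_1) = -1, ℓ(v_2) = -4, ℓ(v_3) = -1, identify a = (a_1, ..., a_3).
a = (-4, 3, 0)

Write a = (a_1, ..., a_3) in the standard basis. For each basis vector v_i, ℓ(v_i) = <v_i, a> is a linear equation in the a_j's. Collect the n equations into a matrix system V a = ℓ, where row i of V is v_i (expressed in the standard basis). Since V is invertible (lower-triangular with 1s on the diagonal, up to permutation), solve by back-substitution:
  V =
[[1, 1, 0],
 [1, 0, 0],
 [1, 1, 1]]
  V a = (-1, -4, -1)
Solving gives a = (-4, 3, 0).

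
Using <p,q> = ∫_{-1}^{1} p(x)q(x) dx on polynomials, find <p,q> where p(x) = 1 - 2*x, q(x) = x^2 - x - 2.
<p,q> = -2

Expand the product: p(x)·q(x) = -2*x^3 + 3*x^2 + 3*x - 2.
∫_{-1}^{1} of each monomial x^k gives [2/(k+1) if k even, 0 if k odd]. Integrating term-by-term (or equivalently evaluating the antiderivative F(x) = -x^4/2 + x^3 + 3*x^2/2 - 2*x at the endpoints):
  F(1) − F(−1) = 0 − (2) = -2.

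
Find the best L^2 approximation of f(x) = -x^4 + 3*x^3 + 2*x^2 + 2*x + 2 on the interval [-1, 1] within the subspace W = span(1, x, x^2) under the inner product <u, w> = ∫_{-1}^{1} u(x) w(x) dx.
g(x) = 8*x^2/7 + 19*x/5 + 73/35

The best approximation g ∈ W is the orthogonal projection of f onto W. Writing g = a_0 + a_1 x + a_2 x^2, the coefficients solve the normal equations G · a = b where
  G_{ij} = <φ_i, φ_j> and b_i = <f, φ_i>, with φ_0 = 1, φ_1 = x, φ_2 = x^2.
G =
  [2, 0, 2/3]
  [0, 2/3, 0]
  [2/3, 0, 2/5],
b = (74/15, 38/15, 194/105).
Solving gives a_0 = 73/35, a_1 = 19/5, a_2 = 8/7, so
  g(x) = 8*x^2/7 + 19*x/5 + 73/35.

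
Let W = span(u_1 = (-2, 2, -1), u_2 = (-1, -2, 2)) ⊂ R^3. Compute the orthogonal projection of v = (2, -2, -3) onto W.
proj_W(v) = (178/65, -2/13, -51/65)

Set up U = [u_1 | ... | u_2] ∈ R^(3×2). The projector onto W = col(U) is P = U (U^T U)^(-1) U^T.
Compute U^T U =
  [9, -4]
  [-4, 9],
and U^T v = (-5, -4).
Solve U^T U · c = U^T v for the coefficients: c = (-61/65, -56/65). The projection is proj_W(v) = U c.
Check: (v - proj_W(v)) · u_1 = 0  (should be 0).
Check: (v - proj_W(v)) · u_2 = 0  (should be 0).
Result: proj_W(v) = (178/65, -2/13, -51/65).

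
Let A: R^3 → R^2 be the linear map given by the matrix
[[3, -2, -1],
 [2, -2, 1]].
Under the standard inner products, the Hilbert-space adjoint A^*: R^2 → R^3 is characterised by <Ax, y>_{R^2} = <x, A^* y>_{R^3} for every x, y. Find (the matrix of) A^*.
A^* = A^T =
[[3, 2],
 [-2, -2],
 [-1, 1]]

For real matrices with standard dot products, the defining identity <Ax, y> = <x, A^* y> gives (Ax)^T y = x^T (A^*) y, i.e. x^T A^T y = x^T (A^*) y. Since this holds for all x, y, we must have A^* = A^T. Therefore
A^* =
[[3, 2],
 [-2, -2],
 [-1, 1]].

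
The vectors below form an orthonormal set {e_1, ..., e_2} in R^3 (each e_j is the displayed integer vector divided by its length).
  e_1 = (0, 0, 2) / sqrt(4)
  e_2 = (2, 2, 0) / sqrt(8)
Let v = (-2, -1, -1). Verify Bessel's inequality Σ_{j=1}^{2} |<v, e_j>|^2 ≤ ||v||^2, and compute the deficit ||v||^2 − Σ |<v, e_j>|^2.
Σ |<v, e_j>|^2 = 11/2; ||v||^2 = 6; deficit = 1/2

Write each e_j = u_j / sqrt(<u_j, u_j>) where u_j is the displayed integer vector. Then <v, e_j> = <v, u_j> / sqrt(<u_j, u_j>), so |<v, e_j>|^2 = <v, u_j>^2 / <u_j, u_j>.
Coefficients: <v, e_1> = -2/sqrt(4), <v, e_2> = -6/sqrt(8).
Square and sum: Σ |<v, e_j>|^2 = 11/2.
Compute ||v||^2 = v·v = 6.
Deficit = 6 − 11/2 = 1/2 ≥ 0, confirming Bessel's inequality. (The deficit equals ||v − Σ <v,e_j> e_j||^2, the squared distance from v to span{e_j}.)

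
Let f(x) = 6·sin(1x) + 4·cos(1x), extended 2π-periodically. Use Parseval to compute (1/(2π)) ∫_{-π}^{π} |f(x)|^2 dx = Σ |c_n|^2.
Σ |c_n|^2 = 26

Expand |f|^2 and use orthogonality of {sin(nx), cos(mx)} on [-π, π]:
  ∫_{-π}^{π} sin(nx)^2 dx = π, ∫ cos(mx)^2 dx = π, and cross terms integrate to 0.
So ∫_{-π}^{π} f(x)^2 dx = 6^2 · π + 4^2 · π = (36 + 16)π.
Divide by 2π: (36 + 16)/2 = 26.
By Parseval, this equals Σ |c_n|^2.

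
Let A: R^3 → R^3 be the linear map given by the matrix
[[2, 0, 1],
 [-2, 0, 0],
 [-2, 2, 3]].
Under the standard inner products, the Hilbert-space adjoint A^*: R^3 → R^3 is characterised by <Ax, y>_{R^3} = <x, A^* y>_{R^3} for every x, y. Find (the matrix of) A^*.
A^* = A^T =
[[2, -2, -2],
 [0, 0, 2],
 [1, 0, 3]]

For real matrices with standard dot products, the defining identity <Ax, y> = <x, A^* y> gives (Ax)^T y = x^T (A^*) y, i.e. x^T A^T y = x^T (A^*) y. Since this holds for all x, y, we must have A^* = A^T. Therefore
A^* =
[[2, -2, -2],
 [0, 0, 2],
 [1, 0, 3]].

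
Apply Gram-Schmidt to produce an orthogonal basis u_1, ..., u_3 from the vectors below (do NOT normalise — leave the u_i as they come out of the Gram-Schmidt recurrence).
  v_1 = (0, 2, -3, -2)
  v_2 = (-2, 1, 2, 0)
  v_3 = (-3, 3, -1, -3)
Orthogonal basis:
  u_1 = (0, 2, -3, -2)
  u_2 = (-2, 25/17, 22/17, -8/17)
  u_3 = (-53/137, -94/137, -6/137, -85/137)

Apply the Gram-Schmidt recurrence
  u_1 = v_1
  u_i = v_i − Σ_{j<i} ((v_i · u_j) / (u_j · u_j)) · u_j.

Step by step this gives:
  u_1 = (0, 2, -3, -2)
  u_2 = (-2, 25/17, 22/17, -8/17)
  u_3 = (-53/137, -94/137, -6/137, -85/137)

Orthogonality check:
  u_2 · u_1 = 0 (should be 0)
  u_3 · u_1 = 0 (should be 0)
  u_3 · u_2 = 0 (should be 0)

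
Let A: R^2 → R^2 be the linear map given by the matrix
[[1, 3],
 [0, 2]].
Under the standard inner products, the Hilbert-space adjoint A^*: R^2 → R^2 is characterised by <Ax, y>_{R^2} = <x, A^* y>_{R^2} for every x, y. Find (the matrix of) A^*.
A^* = A^T =
[[1, 0],
 [3, 2]]

For real matrices with standard dot products, the defining identity <Ax, y> = <x, A^* y> gives (Ax)^T y = x^T (A^*) y, i.e. x^T A^T y = x^T (A^*) y. Since this holds for all x, y, we must have A^* = A^T. Therefore
A^* =
[[1, 0],
 [3, 2]].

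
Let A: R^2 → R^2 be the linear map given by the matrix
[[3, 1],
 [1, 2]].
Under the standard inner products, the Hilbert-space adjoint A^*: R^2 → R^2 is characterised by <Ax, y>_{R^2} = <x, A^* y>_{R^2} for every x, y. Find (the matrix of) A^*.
A^* = A^T =
[[3, 1],
 [1, 2]]

For real matrices with standard dot products, the defining identity <Ax, y> = <x, A^* y> gives (Ax)^T y = x^T (A^*) y, i.e. x^T A^T y = x^T (A^*) y. Since this holds for all x, y, we must have A^* = A^T. Therefore
A^* =
[[3, 1],
 [1, 2]].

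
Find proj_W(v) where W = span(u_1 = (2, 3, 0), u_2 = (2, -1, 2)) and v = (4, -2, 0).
proj_W(v) = (68/29, -26/29, 64/29)

Set up U = [u_1 | ... | u_2] ∈ R^(3×2). The projector onto W = col(U) is P = U (U^T U)^(-1) U^T.
Compute U^T U =
  [13, 1]
  [1, 9],
and U^T v = (2, 10).
Solve U^T U · c = U^T v for the coefficients: c = (2/29, 32/29). The projection is proj_W(v) = U c.
Check: (v - proj_W(v)) · u_1 = 0  (should be 0).
Check: (v - proj_W(v)) · u_2 = 0  (should be 0).
Result: proj_W(v) = (68/29, -26/29, 64/29).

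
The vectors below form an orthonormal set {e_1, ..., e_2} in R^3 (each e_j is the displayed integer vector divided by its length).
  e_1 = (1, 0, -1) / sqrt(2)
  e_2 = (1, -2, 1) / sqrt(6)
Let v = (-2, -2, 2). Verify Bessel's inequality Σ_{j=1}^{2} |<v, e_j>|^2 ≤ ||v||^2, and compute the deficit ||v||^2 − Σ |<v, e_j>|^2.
Σ |<v, e_j>|^2 = 32/3; ||v||^2 = 12; deficit = 4/3

Write each e_j = u_j / sqrt(<u_j, u_j>) where u_j is the displayed integer vector. Then <v, e_j> = <v, u_j> / sqrt(<u_j, u_j>), so |<v, e_j>|^2 = <v, u_j>^2 / <u_j, u_j>.
Coefficients: <v, e_1> = -4/sqrt(2), <v, e_2> = 4/sqrt(6).
Square and sum: Σ |<v, e_j>|^2 = 32/3.
Compute ||v||^2 = v·v = 12.
Deficit = 12 − 32/3 = 4/3 ≥ 0, confirming Bessel's inequality. (The deficit equals ||v − Σ <v,e_j> e_j||^2, the squared distance from v to span{e_j}.)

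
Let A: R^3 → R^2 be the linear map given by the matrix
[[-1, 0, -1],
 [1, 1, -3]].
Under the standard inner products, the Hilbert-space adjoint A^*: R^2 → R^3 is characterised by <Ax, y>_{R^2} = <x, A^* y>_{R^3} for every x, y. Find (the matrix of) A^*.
A^* = A^T =
[[-1, 1],
 [0, 1],
 [-1, -3]]

For real matrices with standard dot products, the defining identity <Ax, y> = <x, A^* y> gives (Ax)^T y = x^T (A^*) y, i.e. x^T A^T y = x^T (A^*) y. Since this holds for all x, y, we must have A^* = A^T. Therefore
A^* =
[[-1, 1],
 [0, 1],
 [-1, -3]].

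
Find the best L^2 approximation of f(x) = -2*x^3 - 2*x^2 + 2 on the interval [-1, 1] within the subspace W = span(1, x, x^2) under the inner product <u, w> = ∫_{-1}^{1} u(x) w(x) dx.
g(x) = -2*x^2 - 6*x/5 + 2

The best approximation g ∈ W is the orthogonal projection of f onto W. Writing g = a_0 + a_1 x + a_2 x^2, the coefficients solve the normal equations G · a = b where
  G_{ij} = <φ_i, φ_j> and b_i = <f, φ_i>, with φ_0 = 1, φ_1 = x, φ_2 = x^2.
G =
  [2, 0, 2/3]
  [0, 2/3, 0]
  [2/3, 0, 2/5],
b = (8/3, -4/5, 8/15).
Solving gives a_0 = 2, a_1 = -6/5, a_2 = -2, so
  g(x) = -2*x^2 - 6*x/5 + 2.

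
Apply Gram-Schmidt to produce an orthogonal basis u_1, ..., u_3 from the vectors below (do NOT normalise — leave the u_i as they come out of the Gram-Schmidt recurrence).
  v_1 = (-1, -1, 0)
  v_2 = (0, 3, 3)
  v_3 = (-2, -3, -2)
Orthogonal basis:
  u_1 = (-1, -1, 0)
  u_2 = (-3/2, 3/2, 3)
  u_3 = (-1/3, 1/3, -1/3)

Apply the Gram-Schmidt recurrence
  u_1 = v_1
  u_i = v_i − Σ_{j<i} ((v_i · u_j) / (u_j · u_j)) · u_j.

Step by step this gives:
  u_1 = (-1, -1, 0)
  u_2 = (-3/2, 3/2, 3)
  u_3 = (-1/3, 1/3, -1/3)

Orthogonality check:
  u_2 · u_1 = 0 (should be 0)
  u_3 · u_1 = 0 (should be 0)
  u_3 · u_2 = 0 (should be 0)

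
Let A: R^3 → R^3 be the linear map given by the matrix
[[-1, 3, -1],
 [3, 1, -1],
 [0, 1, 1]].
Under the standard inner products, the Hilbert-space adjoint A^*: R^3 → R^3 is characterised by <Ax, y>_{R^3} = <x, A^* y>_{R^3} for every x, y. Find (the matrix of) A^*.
A^* = A^T =
[[-1, 3, 0],
 [3, 1, 1],
 [-1, -1, 1]]

For real matrices with standard dot products, the defining identity <Ax, y> = <x, A^* y> gives (Ax)^T y = x^T (A^*) y, i.e. x^T A^T y = x^T (A^*) y. Since this holds for all x, y, we must have A^* = A^T. Therefore
A^* =
[[-1, 3, 0],
 [3, 1, 1],
 [-1, -1, 1]].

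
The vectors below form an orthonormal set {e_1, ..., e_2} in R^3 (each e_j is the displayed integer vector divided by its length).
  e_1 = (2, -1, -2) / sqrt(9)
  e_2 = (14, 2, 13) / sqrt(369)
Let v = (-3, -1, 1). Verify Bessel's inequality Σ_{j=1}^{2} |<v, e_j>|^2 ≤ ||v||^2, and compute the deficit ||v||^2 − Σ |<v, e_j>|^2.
Σ |<v, e_j>|^2 = 330/41; ||v||^2 = 11; deficit = 121/41

Write each e_j = u_j / sqrt(<u_j, u_j>) where u_j is the displayed integer vector. Then <v, e_j> = <v, u_j> / sqrt(<u_j, u_j>), so |<v, e_j>|^2 = <v, u_j>^2 / <u_j, u_j>.
Coefficients: <v, e_1> = -7/sqrt(9), <v, e_2> = -31/sqrt(369).
Square and sum: Σ |<v, e_j>|^2 = 330/41.
Compute ||v||^2 = v·v = 11.
Deficit = 11 − 330/41 = 121/41 ≥ 0, confirming Bessel's inequality. (The deficit equals ||v − Σ <v,e_j> e_j||^2, the squared distance from v to span{e_j}.)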